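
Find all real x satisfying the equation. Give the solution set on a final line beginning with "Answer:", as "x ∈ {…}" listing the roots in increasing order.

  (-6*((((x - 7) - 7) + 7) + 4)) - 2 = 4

Step 1. [(-6*((((x - 7) - 7) + 7) + 4)) - 2 = 4] add 2: x sits inside (… - 2), so sub: -6*((((x - 7) - 7) + 7) + 4) = 6.
Step 2. [-6*((((x - 7) - 7) + 7) + 4) = 6] divide by the outer -6 ⇒ div: (((x - 7) - 7) + 7) + 4 = -1.
Step 3. [(((x - 7) - 7) + 7) + 4 = -1] +4 is outermost — subtract 4 both sides, so sub: ((x - 7) - 7) + 7 = -5.
Step 4. [((x - 7) - 7) + 7 = -5] the outer +7 inverts by subtracting 7. So sub: (x - 7) - 7 = -12.
Step 5. [(x - 7) - 7 = -12] peel the -7: add 7 from each side, so sub: x - 7 = -5.
Step 6. [x - 7 = -5] add 7: x sits inside (… - 7). So sub: x = 2.

Answer: x ∈ {2}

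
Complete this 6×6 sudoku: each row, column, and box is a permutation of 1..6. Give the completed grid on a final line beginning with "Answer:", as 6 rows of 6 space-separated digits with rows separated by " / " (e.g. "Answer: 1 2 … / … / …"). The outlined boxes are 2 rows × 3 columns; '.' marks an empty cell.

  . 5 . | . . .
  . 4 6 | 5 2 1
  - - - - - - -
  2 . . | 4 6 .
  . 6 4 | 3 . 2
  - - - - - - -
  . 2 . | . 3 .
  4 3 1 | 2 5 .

Step 1. [r1c6∈{3,4,6}] across col 6, 3 lands solely at r1c6. So r1c6=3.
Step 2. [r4c1∈{1,5}] in row 4, 5 fits only at r4c1. So r4c1=5.
Step 3. [r5c1∈{6}] r5c1's peers cover all but 6, so r5c1=6.
Step 4. [r3c2∈{1}] r3c2 is down to just 1, so r3c2=1.
Step 5. [r1c1∈{1}] r1c1 has the single candidate 1, so r1c1=1.
Step 6. [r1c3∈{2}] only 2 remains possible at r1c3. So r1c3=2.
Step 7. [r2c1∈{3}] only 3 remains possible at r2c1, so r2c1=3.
Step 8. [r1c4∈{6}] r1c4's peers cover all but 6 ⇒ r1c4=6.
Step 9. [r6c6∈{6}] nothing but 6 survives at r6c6, so r6c6=6.
Step 10. [r3c6∈{5}] only 5 remains possible at r3c6 ⇒ r3c6=5.
Step 11. [r5c3∈{5}] r5c3 is down to just 5, so r5c3=5.
Step 12. [r3c3∈{3}] r3c3 has the single candidate 3. So r3c3=3.
Step 13. [r1c5∈{4}] r1c5 is down to just 4, so r1c5=4.
Step 14. [r5c4∈{1}] r5c4 has the single candidate 1, so r5c4=1.
Step 15. [r4c5∈{1}] r4c5's peers cover all but 1, so r4c5=1.
Step 16. [r5c6∈{4}] r5c6 has the single candidate 4. So r5c6=4.

Answer: 1 5 2 6 4 3 / 3 4 6 5 2 1 / 2 1 3 4 6 5 / 5 6 4 3 1 2 / 6 2 5 1 3 4 / 4 3 1 2 5 6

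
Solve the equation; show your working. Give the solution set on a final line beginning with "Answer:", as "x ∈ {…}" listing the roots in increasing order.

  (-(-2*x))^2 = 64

Step 1. [(-(-2*x))^2 = 64] √ both sides: 64 ≥ 0 gives two branches. So sqrt: -(-2*x) = 8 or -8.
Step 2. [-(-2*x) = 8 or -8] flip signs both sides. So neg: -2*x = -8 or 8.
Step 3. [-2*x = -8 or 8] LHS = -2·(…); ÷-2 both sides, so div: x = 4 or -4.

Answer: x ∈ {-4, 4}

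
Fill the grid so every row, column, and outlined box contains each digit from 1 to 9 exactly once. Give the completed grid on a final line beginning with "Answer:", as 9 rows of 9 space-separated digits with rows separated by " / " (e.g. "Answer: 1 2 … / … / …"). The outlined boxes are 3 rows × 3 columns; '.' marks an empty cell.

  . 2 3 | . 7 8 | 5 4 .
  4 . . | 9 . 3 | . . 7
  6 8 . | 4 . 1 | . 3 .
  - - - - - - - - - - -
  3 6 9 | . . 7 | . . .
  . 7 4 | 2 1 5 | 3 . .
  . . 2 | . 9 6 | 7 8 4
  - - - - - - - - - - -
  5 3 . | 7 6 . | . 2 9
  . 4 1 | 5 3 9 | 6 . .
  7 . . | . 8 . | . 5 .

Step 1. [r7c7∈{1,4,8}] 1 has one home in row 7: r7c7, so r7c7=1.
Step 2. [r3c9∈{2}] nothing but 2 survives at r3c9, so r3c9=2.
Step 3. [r2c3∈{5}] nothing but 5 survives at r2c3. So r2c3=5.
Step 4. [r2c2∈{1}] r2c2 is down to just 1, so r2c2=1.
Step 5. [r5c9∈{6}] only 6 remains possible at r5c9, so r5c9=6.
Step 6. [r7c6∈{4}] r7c6 is down to just 4 ⇒ r7c6=4.
Step 7. [r8c9∈{8}] r8c9's peers cover all but 8, so r8c9=8.
Step 8. [r4c8∈{1}] r4c8's peers cover all but 1 ⇒ r4c8=1.
Step 9. [r3c5∈{5}] only 5 remains possible at r3c5. So r3c5=5.
Step 10. [r2c8∈{6}] r2c8 has the single candidate 6 ⇒ r2c8=6.
Step 11. [r1c4∈{6}] r1c4 has the single candidate 6. So r1c4=6.
Step 12. [r4c9∈{5}] nothing but 5 survives at r4c9, so r4c9=5.
Step 13. [r3c7∈{9}] r3c7 is down to just 9. So r3c7=9.
Step 14. [r4c4∈{8}] only 8 remains possible at r4c4. So r4c4=8.
Step 15. [r5c8∈{9}] r5c8's peers cover all but 9, so r5c8=9.
Step 16. [r1c9∈{1}] nothing but 1 survives at r1c9, so r1c9=1.
Step 17. [r2c7∈{8}] r2c7's peers cover all but 8. So r2c7=8.
Step 18. [r7c3∈{8}] r7c3 is down to just 8. So r7c3=8.
Step 19. [r6c1∈{1}] nothing but 1 survives at r6c1 ⇒ r6c1=1.
Step 20. [r9c2∈{9}] only 9 remains possible at r9c2 ⇒ r9c2=9.
Step 21. [r2c5∈{2}] only 2 remains possible at r2c5 ⇒ r2c5=2.
Step 22. [r6c2∈{5}] nothing but 5 survives at r6c2. So r6c2=5.
Step 23. [r4c7∈{2}] only 2 remains possible at r4c7 ⇒ r4c7=2.
Step 24. [r9c3∈{6}] r9c3 has the single candidate 6, so r9c3=6.
Step 25. [r9c9∈{3}] r9c9 is down to just 3. So r9c9=3.
Step 26. [r5c1∈{8}] nothing but 8 survives at r5c1. So r5c1=8.
Step 27. [r9c6∈{2}] r9c6 is down to just 2. So r9c6=2.
Step 28. [r1c1∈{9}] r1c1's peers cover all but 9 ⇒ r1c1=9.
Step 29. [r6c4∈{3}] r6c4's peers cover all but 3, so r6c4=3.
Step 30. [r9c7∈{4}] only 4 remains possible at r9c7 ⇒ r9c7=4.
Step 31. [r8c8∈{7}] r8c8's peers cover all but 7, so r8c8=7.
Step 32. [r8c1∈{2}] only 2 remains possible at r8c1 ⇒ r8c1=2.
Step 33. [r4c5∈{4}] r4c5's peers cover all but 4. So r4c5=4.
Step 34. [r9c4∈{1}] only 1 remains possible at r9c4, so r9c4=1.
Step 35. [r3c3∈{7}] nothing but 7 survives at r3c3. So r3c3=7.

Answer: 9 2 3 6 7 8 5 4 1 / 4 1 5 9 2 3 8 6 7 / 6 8 7 4 5 1 9 3 2 / 3 6 9 8 4 7 2 1 5 / 8 7 4 2 1 5 3 9 6 / 1 5 2 3 9 6 7 8 4 / 5 3 8 7 6 4 1 2 9 / 2 4 1 5 3 9 6 7 8 / 7 9 6 1 8 2 4 5 3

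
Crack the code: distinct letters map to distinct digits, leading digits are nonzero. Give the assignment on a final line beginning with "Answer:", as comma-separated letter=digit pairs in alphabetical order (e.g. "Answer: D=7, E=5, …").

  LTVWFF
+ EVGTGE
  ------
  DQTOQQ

Step 1. [col 1: F + E ≡ Q (mod 10)] Q=0 is one option consistent with column 1 (F + E ≡ Q (mod 10), carry-in 0) — take it. So Q=0.
Step 2. [col 1: F + E ≡ Q (mod 10)] F=7 is one option consistent with column 1 (F + E ≡ Q (mod 10), carry-in 0) — take it, so F=7.
Step 3. [col 1: F + E ≡ Q (mod 10)] in column 1 we have F+E≡Q with carry-in 0; given F=7, Q=0 and digits 0,7 already taken and all letters distinct, that pins E to 3, so E=3.
Step 4. [col 2: F + G ≡ Q (mod 10)] in column 2 we have F+G≡Q with carry-in 1; given F=7, Q=0 and digits 0,3,7 already taken and all letters distinct, that pins G to 2 ⇒ G=2.
Step 5. [col 3: W + T ≡ O (mod 10)] no forcing yet in column 3 (carry-in 1); T=6 is free and consistent — try it ⇒ T=6.
Step 6. [col 3: W + T ≡ O (mod 10)] no forcing yet in column 3 (carry-in 1); W=1 is free and consistent — try it ⇒ W=1.
Step 7. [col 3: W + T ≡ O (mod 10)] column 3 reads W+T+carry(1)=O with W=1, T=6; with digits 0,1,2,3,6,7 already taken and all letters distinct, the only value for O is 8 ⇒ O=8.
Step 8. [col 4: V + G ≡ T (mod 10)] in column 4 we have V+G≡T with carry-in 0; given G=2, T=6 and digits 0,1,2,3,6,7,8 already taken and all letters distinct, that pins V to 4, so V=4.
Step 9. [col 6: L + E ≡ D (mod 10)] from column 6 (E=3, carry-in 1, digits 0,1,2,3,4,6,7,8 already taken and all letters distinct): L must equal 5. So L=5.
Step 10. [col 6: L + E ≡ D (mod 10)] column 6: given L=5, E=3, carry-in 1, and digits 0,1,2,3,4,5,6,7,8 already taken and all letters distinct, L+E≡D (mod 10) forces D=9 ⇒ D=9.

Answer: D=9, E=3, F=7, G=2, L=5, O=8, Q=0, T=6, V=4, W=1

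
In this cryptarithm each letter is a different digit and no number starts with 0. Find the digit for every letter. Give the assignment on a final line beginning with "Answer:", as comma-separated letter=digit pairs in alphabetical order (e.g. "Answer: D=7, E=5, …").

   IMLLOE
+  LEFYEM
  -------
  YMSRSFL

Step 1. [col 1: E + M ≡ L (mod 10)] column 1 (E + M ≡ L (mod 10), carry-in 0) doesn't pin M yet; pick M=3 and continue. So M=3.
Step 2. [col 1: E + M ≡ L (mod 10)] L=5 is one option consistent with column 1 (E + M ≡ L (mod 10), carry-in 0) — take it, so L=5.
Step 3. [col 1: E + M ≡ L (mod 10)] column 1: given M=3, L=5, carry-in 0, and digits 3,5 already taken and all letters distinct, E+M≡L (mod 10) forces E=2, so E=2.
Step 4. [col 2: O + E ≡ F (mod 10)] no forcing yet in column 2 (carry-in 0); O=7 is free and consistent — try it ⇒ O=7.
Step 5. [col 2: O + E ≡ F (mod 10)] column 2 reads O+E+carry(0)=F with O=7, E=2; with digits 2,3,5,7 already taken and all letters distinct, the only value for F is 9, so F=9.
Step 6. [col 3: L + Y ≡ S (mod 10)] S=6 is one option consistent with column 3 (L + Y ≡ S (mod 10), carry-in 0) — take it, so S=6.
Step 7. [col 3: L + Y ≡ S (mod 10)] in column 3 we have L+Y≡S with carry-in 0; given L=5, S=6 and digits 2,3,5,6,7,9 already taken and all letters distinct, that pins Y to 1. So Y=1.
Step 8. [col 4: L + F ≡ R (mod 10)] in column 4 we have L+F≡R with carry-in 0; given L=5, F=9 and digits 1,2,3,5,6,7,9 already taken and all letters distinct, that pins R to 4. So R=4.
Step 9. [col 6: I + L ≡ M (mod 10)] column 6 reads I+L+carry(0)=M with L=5, M=3; with digits 1,2,3,4,5,6,7,9 already taken and all letters distinct, the only value for I is 8. So I=8.

Answer: E=2, F=9, I=8, L=5, M=3, O=7, R=4, S=6, Y=1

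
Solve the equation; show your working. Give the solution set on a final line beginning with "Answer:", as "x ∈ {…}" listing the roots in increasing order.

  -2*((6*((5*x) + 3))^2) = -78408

Step 1. [-2*((6*((5*x) + 3))^2) = -78408] divide by the outer -2 ⇒ div: (6*((5*x) + 3))^2 = 39204.
Step 2. [(6*((5*x) + 3))^2 = 39204] LHS squared, RHS 39204 ≥ 0: apply √ (±), so sqrt: 6*((5*x) + 3) = 198 or -198.
Step 3. [6*((5*x) + 3) = 198 or -198] 6 out front; divide by 6. So div: (5*x) + 3 = 33 or -33.
Step 4. [(5*x) + 3 = 33 or -33] the outer +3 inverts by subtracting 3 ⇒ sub: 5*x = 30 or -36.
Step 5. [5*x = 30 or -36] LHS = 5·(…); ÷5 both sides. So div: x = 6 or -36/5.

Answer: x ∈ {-36/5, 6}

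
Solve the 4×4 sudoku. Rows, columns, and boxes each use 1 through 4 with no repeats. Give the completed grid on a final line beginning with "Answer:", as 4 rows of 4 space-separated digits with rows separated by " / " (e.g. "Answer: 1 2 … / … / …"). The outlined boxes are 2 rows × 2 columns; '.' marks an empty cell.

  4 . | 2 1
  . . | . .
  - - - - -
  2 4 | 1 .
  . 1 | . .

Step 1. [r3c4∈{3}] only 3 remains possible at r3c4. So r3c4=3.
Step 2. [r2c3∈{3,4}] across col 3, 3 lands solely at r2c3 ⇒ r2c3=3.
Step 3. [r4c4∈{2,4}] in row 4, 2 fits only at r4c4. So r4c4=2.
Step 4. [r2c1∈{1}] nothing but 1 survives at r2c1 ⇒ r2c1=1.
Step 5. [r4c3∈{4}] nothing but 4 survives at r4c3 ⇒ r4c3=4.
Step 6. [r4c1∈{3}] only 3 remains possible at r4c1, so r4c1=3.
Step 7. [r2c4∈{4}] r2c4 is down to just 4. So r2c4=4.
Step 8. [r1c2∈{3}] only 3 remains possible at r1c2. So r1c2=3.
Step 9. [r2c2∈{2}] nothing but 2 survives at r2c2. So r2c2=2.

Answer: 4 3 2 1 / 1 2 3 4 / 2 4 1 3 / 3 1 4 2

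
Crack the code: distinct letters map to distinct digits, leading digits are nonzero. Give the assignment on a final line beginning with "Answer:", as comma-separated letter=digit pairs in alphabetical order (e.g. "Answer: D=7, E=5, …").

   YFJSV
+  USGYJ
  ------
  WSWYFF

Step 1. [col 1: V + J ≡ F (mod 10)] V=2 is one option consistent with column 1 (V + J ≡ F (mod 10), carry-in 0) — take it, so V=2.
Step 2. [col 1: V + J ≡ F (mod 10)] no forcing yet in column 1 (carry-in 0); F=7 is free and consistent — try it, so F=7.
Step 3. [col 1: V + J ≡ F (mod 10)] from column 1 (V=2, F=7, carry-in 0, digits 2,7 already taken and all letters distinct): J must equal 5. So J=5.
Step 4. [col 2: S + Y ≡ F (mod 10)] column 2 (S + Y ≡ F (mod 10), carry-in 0) doesn't pin S yet; pick S=3 and continue. So S=3.
Step 5. [W] the sum has 6 digits but both addends have 5; that extra leading digit W is the final carry, namely 1 ⇒ W=1.
Step 6. [col 2: S + Y ≡ F (mod 10)] from column 2 (S=3, F=7, carry-in 0, digits 1,2,3,5,7 already taken and all letters distinct): Y must equal 4 ⇒ Y=4.
Step 7. [col 3: J + G ≡ Y (mod 10)] from column 3 (J=5, Y=4, carry-in 0, digits 1,2,3,4,5,7 already taken and all letters distinct): G must equal 9, so G=9.
Step 8. [col 5: Y + U ≡ S (mod 10)] from column 5 (Y=4, S=3, carry-in 1, digits 1,2,3,4,5,7,9 already taken and all letters distinct): U must equal 8. So U=8.

Answer: F=7, G=9, J=5, S=3, U=8, V=2, W=1, Y=4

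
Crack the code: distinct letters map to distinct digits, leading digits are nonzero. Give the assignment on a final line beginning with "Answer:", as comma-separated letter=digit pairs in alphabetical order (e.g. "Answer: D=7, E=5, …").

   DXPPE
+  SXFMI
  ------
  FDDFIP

Step 1. [F] the sum has 6 digits but both addends have 5; that extra leading digit F is the final carry, namely 1. So F=1.
Step 2. [col 1: E + I ≡ P (mod 10)] I=3 is one option consistent with column 1 (E + I ≡ P (mod 10), carry-in 0) — take it, so I=3.
Step 3. [col 1: E + I ≡ P (mod 10)] column 1 (E + I ≡ P (mod 10), carry-in 0) doesn't pin E yet; pick E=7 and continue ⇒ E=7.
Step 4. [col 1: E + I ≡ P (mod 10)] column 1 reads E+I+carry(0)=P with E=7, I=3; with digits 1,3,7 already taken and all letters distinct, the only value for P is 0 ⇒ P=0.
Step 5. [col 2: P + M ≡ I (mod 10)] column 2: given P=0, I=3, carry-in 1, and digits 0,1,3,7 already taken and all letters distinct, P+M≡I (mod 10) forces M=2 ⇒ M=2.
Step 6. [col 4: X + X ≡ D (mod 10)] several values work for X in column 4 (X + X ≡ D (mod 10), carry-in 0); try X=8. So X=8.
Step 7. [col 4: X + X ≡ D (mod 10)] column 4 reads X+X+carry(0)=D with X=8; with digits 0,1,2,3,7,8 already taken and all letters distinct, the only value for D is 6. So D=6.
Step 8. [col 5: D + S ≡ D (mod 10)] in column 5 we have D+S≡D with carry-in 1; given D=6 and digits 0,1,2,3,6,7,8 already taken and all letters distinct, that pins S to 9. So S=9.

Answer: D=6, E=7, F=1, I=3, M=2, P=0, S=9, X=8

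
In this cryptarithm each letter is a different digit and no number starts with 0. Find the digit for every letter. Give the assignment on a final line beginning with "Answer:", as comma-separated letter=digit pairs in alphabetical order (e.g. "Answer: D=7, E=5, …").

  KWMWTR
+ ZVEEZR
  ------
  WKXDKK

Step 1. [col 1: R + R ≡ K (mod 10)] column 1 (R + R ≡ K (mod 10), carry-in 0) doesn't pin R yet; pick R=6 and continue, so R=6.
Step 2. [col 1: R + R ≡ K (mod 10)] in column 1 we have R+R≡K with carry-in 0; given R=6 and digits 6 already taken and all letters distinct, that pins K to 2, so K=2.
Step 3. [col 2: T + Z ≡ K (mod 10)] no forcing yet in column 2 (carry-in 1); T=0 is free and consistent — try it. So T=0.
Step 4. [col 2: T + Z ≡ K (mod 10)] column 2 reads T+Z+carry(1)=K with T=0, K=2; with digits 0,2,6 already taken and all letters distinct, the only value for Z is 1. So Z=1.
Step 5. [col 3: W + E ≡ D (mod 10)] no forcing yet in column 3 (carry-in 0); W=4 is free and consistent — try it ⇒ W=4.
Step 6. [col 3: W + E ≡ D (mod 10)] several values work for E in column 3 (W + E ≡ D (mod 10), carry-in 0); try E=5, so E=5.
Step 7. [col 3: W + E ≡ D (mod 10)] column 3: given W=4, E=5, carry-in 0, and digits 0,1,2,4,5,6 already taken and all letters distinct, W+E≡D (mod 10) forces D=9, so D=9.
Step 8. [col 4: M + E ≡ X (mod 10)] several values work for X in column 4 (M + E ≡ X (mod 10), carry-in 0); try X=3 ⇒ X=3.
Step 9. [col 4: M + E ≡ X (mod 10)] column 4 reads M+E+carry(0)=X with E=5, X=3; with digits 0,1,2,3,4,5,6,9 already taken and all letters distinct, the only value for M is 8. So M=8.
Step 10. [col 5: W + V ≡ K (mod 10)] in column 5 we have W+V≡K with carry-in 1; given W=4, K=2 and digits 0,1,2,3,4,5,6,8,9 already taken and all letters distinct, that pins V to 7 ⇒ V=7.

Answer: D=9, E=5, K=2, M=8, R=6, T=0, V=7, W=4, X=3, Z=1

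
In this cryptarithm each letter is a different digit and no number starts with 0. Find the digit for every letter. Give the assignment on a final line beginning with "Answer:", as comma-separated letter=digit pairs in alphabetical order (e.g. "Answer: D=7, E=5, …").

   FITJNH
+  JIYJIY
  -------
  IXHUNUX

Step 1. [I] I is the leading digit of a 7-digit sum of two 6-digit numbers; the final carry is exactly 1, so I=1.
Step 2. [col 1: H + Y ≡ X (mod 10)] several values work for X in column 1 (H + Y ≡ X (mod 10), carry-in 0); try X=0 ⇒ X=0.
Step 3. [col 1: H + Y ≡ X (mod 10)] no forcing yet in column 1 (carry-in 0); H=3 is free and consistent — try it ⇒ H=3.
Step 4. [col 1: H + Y ≡ X (mod 10)] column 1 reads H+Y+carry(0)=X with H=3, X=0; with digits 0,1,3 already taken and all letters distinct, the only value for Y is 7 ⇒ Y=7.
Step 5. [col 2: N + I ≡ U (mod 10)] column 2 (N + I ≡ U (mod 10), carry-in 1) doesn't pin N yet; pick N=4 and continue, so N=4.
Step 6. [col 2: N + I ≡ U (mod 10)] from column 2 (N=4, I=1, carry-in 1, digits 0,1,3,4,7 already taken and all letters distinct): U must equal 6, so U=6.
Step 7. [col 3: J + J ≡ N (mod 10)] column 3: given N=4, carry-in 0, and digits 0,1,3,4,6,7 already taken and all letters distinct, J+J≡N (mod 10) forces J=2 ⇒ J=2.
Step 8. [col 4: T + Y ≡ U (mod 10)] in column 4 we have T+Y≡U with carry-in 0; given Y=7, U=6 and digits 0,1,2,3,4,6,7 already taken and all letters distinct, that pins T to 9. So T=9.
Step 9. [col 6: F + J ≡ X (mod 10)] in column 6 we have F+J≡X with carry-in 0; given J=2, X=0 and digits 0,1,2,3,4,6,7,9 already taken and all letters distinct, that pins F to 8. So F=8.

Answer: F=8, H=3, I=1, J=2, N=4, T=9, U=6, X=0, Y=7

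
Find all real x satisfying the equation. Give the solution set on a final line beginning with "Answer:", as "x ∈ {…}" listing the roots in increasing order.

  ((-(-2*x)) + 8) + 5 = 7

Step 1. [((-(-2*x)) + 8) + 5 = 7] +5 is outermost — subtract 5 both sides, so sub: (-(-2*x)) + 8 = 2.
Step 2. [(-(-2*x)) + 8 = 2] the outer +8 inverts by subtracting 8 ⇒ sub: -(-2*x) = -6.
Step 3. [-(-2*x) = -6] leading − — multiply by −1, so neg: -2*x = 6.
Step 4. [-2*x = 6] -2·(inner) — divide through by -2. So div: x = -3.

Answer: x ∈ {-3}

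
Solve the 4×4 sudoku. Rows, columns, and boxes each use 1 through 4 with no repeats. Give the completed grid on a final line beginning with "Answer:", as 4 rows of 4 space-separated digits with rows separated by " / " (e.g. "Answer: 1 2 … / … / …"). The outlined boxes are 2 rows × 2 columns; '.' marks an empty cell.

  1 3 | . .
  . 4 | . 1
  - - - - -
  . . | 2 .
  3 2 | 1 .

Step 1. [r4c4∈{4}] r4c4's peers cover all but 4. So r4c4=4.
Step 2. [r1c4∈{2}] r1c4 is down to just 2 ⇒ r1c4=2.
Step 3. [r3c2∈{1}] r3c2 is down to just 1. So r3c2=1.
Step 4. [r3c1∈{4}] r3c1's peers cover all but 4 ⇒ r3c1=4.
Step 5. [r3c4∈{3}] nothing but 3 survives at r3c4 ⇒ r3c4=3.
Step 6. [r2c1∈{2}] nothing but 2 survives at r2c1. So r2c1=2.
Step 7. [r1c3∈{4}] r1c3's peers cover all but 4. So r1c3=4.
Step 8. [r2c3∈{3}] r2c3 is down to just 3. So r2c3=3.

Answer: 1 3 4 2 / 2 4 3 1 / 4 1 2 3 / 3 2 1 4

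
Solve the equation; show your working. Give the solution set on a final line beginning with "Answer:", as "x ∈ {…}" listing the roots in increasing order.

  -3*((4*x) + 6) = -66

Step 1. [-3*((4*x) + 6) = -66] LHS = -3·(…); ÷-3 both sides ⇒ div: (4*x) + 6 = 22.
Step 2. [(4*x) + 6 = 22] subtract 6: x sits inside (… + 6) ⇒ sub: 4*x = 16.
Step 3. [4*x = 16] LHS = 4·(…); ÷4 both sides, so div: x = 4.

Answer: x ∈ {4}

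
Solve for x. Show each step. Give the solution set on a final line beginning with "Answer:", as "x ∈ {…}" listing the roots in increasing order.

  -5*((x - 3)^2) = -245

Step 1. [-5*((x - 3)^2) = -245] -5 out front; divide by -5, so div: (x - 3)^2 = 49.
Step 2. [(x - 3)^2 = 49] LHS squared, RHS 49 ≥ 0: apply √ (±). So sqrt: x - 3 = 7 or -7.
Step 3. [x - 3 = 7 or -7] 3 comes off first (add 3) ⇒ sub: x = 10 or -4.

Answer: x ∈ {-4, 10}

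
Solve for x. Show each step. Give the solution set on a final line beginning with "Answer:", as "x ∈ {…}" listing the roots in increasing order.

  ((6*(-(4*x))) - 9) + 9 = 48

Step 1. [((6*(-(4*x))) - 9) + 9 = 48] 9 comes off first (subtract 9) ⇒ sub: (6*(-(4*x))) - 9 = 39.
Step 2. [(6*(-(4*x))) - 9 = 39] the outer -9 inverts by adding 9, so sub: 6*(-(4*x)) = 48.
Step 3. [6*(-(4*x)) = 48] leading coefficient 6: divide by 6. So div: -(4*x) = 8.
Step 4. [-(4*x) = 8] leading − — multiply by −1 ⇒ neg: 4*x = -8.
Step 5. [4*x = -8] 4 out front; divide by 4, so div: x = -2.

Answer: x ∈ {-2}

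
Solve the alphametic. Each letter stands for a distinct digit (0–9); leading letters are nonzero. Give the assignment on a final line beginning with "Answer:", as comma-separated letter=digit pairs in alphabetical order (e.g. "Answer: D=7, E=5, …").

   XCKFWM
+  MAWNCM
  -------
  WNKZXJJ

Step 1. [W] adding two 6-digit numbers gives at most 6+1 digits, and here it does — W is that final carry and must be 1. So W=1.
Step 2. [col 1: M + M ≡ J (mod 10)] several values work for M in column 1 (M + M ≡ J (mod 10), carry-in 0); try M=7. So M=7.
Step 3. [col 1: M + M ≡ J (mod 10)] in column 1 we have M+M≡J with carry-in 0; given M=7 and digits 1,7 already taken and all letters distinct, that pins J to 4. So J=4.
Step 4. [col 2: W + C ≡ J (mod 10)] column 2: given W=1, J=4, carry-in 1, and digits 1,4,7 already taken and all letters distinct, W+C≡J (mod 10) forces C=2 ⇒ C=2.
Step 5. [col 3: F + N ≡ X (mod 10)] column 3 (F + N ≡ X (mod 10), carry-in 0) doesn't pin N yet; pick N=5 and continue ⇒ N=5.
Step 6. [col 3: F + N ≡ X (mod 10)] F=3 is one option consistent with column 3 (F + N ≡ X (mod 10), carry-in 0) — take it, so F=3.
Step 7. [col 3: F + N ≡ X (mod 10)] in column 3 we have F+N≡X with carry-in 0; given F=3, N=5 and digits 1,2,3,4,5,7 already taken and all letters distinct, that pins X to 8, so X=8.
Step 8. [col 4: K + W ≡ Z (mod 10)] from column 4 (W=1, carry-in 0, digits 1,2,3,4,5,7,8 already taken and all letters distinct): Z must equal 0. So Z=0.
Step 9. [col 4: K + W ≡ Z (mod 10)] column 4 reads K+W+carry(0)=Z with W=1, Z=0; with digits 0,1,2,3,4,5,7,8 already taken and all letters distinct, the only value for K is 9. So K=9.
Step 10. [col 5: C + A ≡ K (mod 10)] column 5: given C=2, K=9, carry-in 1, and digits 0,1,2,3,4,5,7,8,9 already taken and all letters distinct, C+A≡K (mod 10) forces A=6, so A=6.

Answer: A=6, C=2, F=3, J=4, K=9, M=7, N=5, W=1, X=8, Z=0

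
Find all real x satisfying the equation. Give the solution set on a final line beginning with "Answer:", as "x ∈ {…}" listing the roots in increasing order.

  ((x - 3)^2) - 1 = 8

Step 1. [((x - 3)^2) - 1 = 8] add 1: x sits inside (… - 1). So sub: (x - 3)^2 = 9.
Step 2. [(x - 3)^2 = 9] √ both sides: 9 ≥ 0 gives two branches ⇒ sqrt: x - 3 = 3 or -3.
Step 3. [x - 3 = 3 or -3] add 3: x sits inside (… - 3). So sub: x = 6 or 0.

Answer: x ∈ {0, 6}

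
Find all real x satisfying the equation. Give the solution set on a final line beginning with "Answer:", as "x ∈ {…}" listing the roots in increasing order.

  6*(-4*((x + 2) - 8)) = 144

Step 1. [6*(-4*((x + 2) - 8)) = 144] divide by the outer 6 ⇒ div: -4*((x + 2) - 8) = 24.
Step 2. [-4*((x + 2) - 8) = 24] leading coefficient -4: divide by -4, so div: (x + 2) - 8 = -6.
Step 3. [(x + 2) - 8 = -6] peel the -8: add 8 from each side. So sub: x + 2 = 2.
Step 4. [x + 2 = 2] +2 is outermost — subtract 2 both sides, so sub: x = 0.

Answer: x ∈ {0}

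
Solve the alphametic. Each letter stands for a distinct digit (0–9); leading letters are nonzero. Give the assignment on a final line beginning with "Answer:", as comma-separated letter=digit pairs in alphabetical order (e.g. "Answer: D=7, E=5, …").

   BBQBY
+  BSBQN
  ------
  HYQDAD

Step 1. [col 1: Y + N ≡ D (mod 10)] column 1 (Y + N ≡ D (mod 10), carry-in 0) doesn't pin D yet; pick D=6 and continue, so D=6.
Step 2. [col 1: Y + N ≡ D (mod 10)] no forcing yet in column 1 (carry-in 0); N=2 is free and consistent — try it. So N=2.
Step 3. [col 1: Y + N ≡ D (mod 10)] column 1: given N=2, D=6, carry-in 0, and digits 2,6 already taken and all letters distinct, Y+N≡D (mod 10) forces Y=4. So Y=4.
Step 4. [col 2: B + Q ≡ A (mod 10)] column 2 (B + Q ≡ A (mod 10), carry-in 0) doesn't pin B yet; pick B=7 and continue ⇒ B=7.
Step 5. [col 2: B + Q ≡ A (mod 10)] column 2 (B + Q ≡ A (mod 10), carry-in 0) doesn't pin A yet; pick A=5 and continue ⇒ A=5.
Step 6. [col 2: B + Q ≡ A (mod 10)] column 2: given B=7, A=5, carry-in 0, and digits 2,4,5,6,7 already taken and all letters distinct, B+Q≡A (mod 10) forces Q=8. So Q=8.
Step 7. [H] the sum has 6 digits but both addends have 5; that extra leading digit H is the final carry, namely 1, so H=1.
Step 8. [col 4: B + S ≡ Q (mod 10)] column 4: given B=7, Q=8, carry-in 1, and digits 1,2,4,5,6,7,8 already taken and all letters distinct, B+S≡Q (mod 10) forces S=0. So S=0.

Answer: A=5, B=7, D=6, H=1, N=2, Q=8, S=0, Y=4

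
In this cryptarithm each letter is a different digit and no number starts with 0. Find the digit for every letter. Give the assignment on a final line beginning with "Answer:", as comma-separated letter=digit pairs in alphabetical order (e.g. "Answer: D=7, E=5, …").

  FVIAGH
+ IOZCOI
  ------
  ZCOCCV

Step 1. [col 1: H + I ≡ V (mod 10)] no forcing yet in column 1 (carry-in 0); V=4 is free and consistent — try it ⇒ V=4.
Step 2. [col 1: H + I ≡ V (mod 10)] column 1 (H + I ≡ V (mod 10), carry-in 0) doesn't pin H yet; pick H=1 and continue, so H=1.
Step 3. [col 1: H + I ≡ V (mod 10)] column 1 reads H+I+carry(0)=V with H=1, V=4; with digits 1,4 already taken and all letters distinct, the only value for I is 3. So I=3.
Step 4. [col 2: G + O ≡ C (mod 10)] C=7 is one option consistent with column 2 (G + O ≡ C (mod 10), carry-in 0) — take it. So C=7.
Step 5. [col 2: G + O ≡ C (mod 10)] no forcing yet in column 2 (carry-in 0); G=5 is free and consistent — try it. So G=5.
Step 6. [col 2: G + O ≡ C (mod 10)] column 2: given G=5, C=7, carry-in 0, and digits 1,3,4,5,7 already taken and all letters distinct, G+O≡C (mod 10) forces O=2, so O=2.
Step 7. [col 3: A + C ≡ C (mod 10)] column 3: given C=7, carry-in 0, and digits 1,2,3,4,5,7 already taken and all letters distinct, A+C≡C (mod 10) forces A=0. So A=0.
Step 8. [col 4: I + Z ≡ O (mod 10)] from column 4 (I=3, O=2, carry-in 0, digits 0,1,2,3,4,5,7 already taken and all letters distinct): Z must equal 9, so Z=9.
Step 9. [col 6: F + I ≡ Z (mod 10)] column 6 reads F+I+carry(0)=Z with I=3, Z=9; with digits 0,1,2,3,4,5,7,9 already taken and all letters distinct, the only value for F is 6, so F=6.

Answer: A=0, C=7, F=6, G=5, H=1, I=3, O=2, V=4, Z=9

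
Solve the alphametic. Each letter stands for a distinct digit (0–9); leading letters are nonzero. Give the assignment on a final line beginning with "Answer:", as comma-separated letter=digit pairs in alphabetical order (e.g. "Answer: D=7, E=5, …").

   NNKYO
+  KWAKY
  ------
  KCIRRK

Step 1. [col 1: O + Y ≡ K (mod 10)] several values work for Y in column 1 (O + Y ≡ K (mod 10), carry-in 0); try Y=2. So Y=2.
Step 2. [col 1: O + Y ≡ K (mod 10)] no forcing yet in column 1 (carry-in 0); K=1 is free and consistent — try it, so K=1.
Step 3. [col 1: O + Y ≡ K (mod 10)] in column 1 we have O+Y≡K with carry-in 0; given Y=2, K=1 and digits 1,2 already taken and all letters distinct, that pins O to 9 ⇒ O=9.
Step 4. [col 2: Y + K ≡ R (mod 10)] column 2 reads Y+K+carry(1)=R with Y=2, K=1; with digits 1,2,9 already taken and all letters distinct, the only value for R is 4, so R=4.
Step 5. [col 3: K + A ≡ R (mod 10)] in column 3 we have K+A≡R with carry-in 0; given K=1, R=4 and digits 1,2,4,9 already taken and all letters distinct, that pins A to 3. So A=3.
Step 6. [col 4: N + W ≡ I (mod 10)] in column 4 we have N+W≡I with carry-in 0; given nothing yet and digits 1,2,3,4,9 already taken and all letters distinct, that pins I to 5 ⇒ I=5.
Step 7. [col 4: N + W ≡ I (mod 10)] several values work for N in column 4 (N + W ≡ I (mod 10), carry-in 0); try N=8, so N=8.
Step 8. [col 4: N + W ≡ I (mod 10)] in column 4 we have N+W≡I with carry-in 0; given N=8, I=5 and digits 1,2,3,4,5,8,9 already taken and all letters distinct, that pins W to 7. So W=7.
Step 9. [col 5: N + K ≡ C (mod 10)] column 5 reads N+K+carry(1)=C with N=8, K=1; with digits 1,2,3,4,5,7,8,9 already taken and all letters distinct, the only value for C is 0 ⇒ C=0.

Answer: A=3, C=0, I=5, K=1, N=8, O=9, R=4, W=7, Y=2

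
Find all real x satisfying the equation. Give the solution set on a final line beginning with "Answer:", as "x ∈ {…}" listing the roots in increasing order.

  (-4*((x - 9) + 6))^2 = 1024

Step 1. [(-4*((x - 9) + 6))^2 = 1024] √ both sides: 1024 ≥ 0 gives two branches ⇒ sqrt: -4*((x - 9) + 6) = 32 or -32.
Step 2. [-4*((x - 9) + 6) = 32 or -32] -4·(inner) — divide through by -4. So div: (x - 9) + 6 = -8 or 8.
Step 3. [(x - 9) + 6 = -8 or 8] peel the +6: subtract 6 from each side, so sub: x - 9 = -14 or 2.
Step 4. [x - 9 = -14 or 2] add 9: x sits inside (… - 9) ⇒ sub: x = -5 or 11.

Answer: x ∈ {-5, 11}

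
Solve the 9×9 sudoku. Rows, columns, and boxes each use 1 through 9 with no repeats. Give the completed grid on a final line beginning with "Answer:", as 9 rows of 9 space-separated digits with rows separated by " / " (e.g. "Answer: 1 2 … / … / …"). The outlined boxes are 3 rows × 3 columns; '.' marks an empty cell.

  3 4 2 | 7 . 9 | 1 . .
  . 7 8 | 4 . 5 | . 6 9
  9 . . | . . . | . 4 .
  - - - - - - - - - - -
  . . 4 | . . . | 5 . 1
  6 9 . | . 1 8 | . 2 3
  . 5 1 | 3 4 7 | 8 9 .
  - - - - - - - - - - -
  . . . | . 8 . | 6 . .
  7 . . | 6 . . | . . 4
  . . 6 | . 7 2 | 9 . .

Step 1. [r8c5∈{3,5,9}] across col 5, 5 lands solely at r8c5, so r8c5=5.
Step 2. [r9c4∈{1}] r9c4 has the single candidate 1, so r9c4=1.
Step 3. [r8c6∈{3}] r8c6 has the single candidate 3, so r8c6=3.
Step 4. [r7c3∈{3,5,9}] r7c3 is the only open cell in col 3 admitting 3. So r7c3=3.
Step 5. [r9c2∈{8}] r9c2 has the single candidate 8. So r9c2=8.
Step 6. [r9c9∈{5}] r9c9's peers cover all but 5. So r9c9=5.
Step 7. [r8c7∈{2}] nothing but 2 survives at r8c7. So r8c7=2.
Step 8. [r8c2∈{1}] r8c2's peers cover all but 1. So r8c2=1.
Step 9. [r2c5∈{2,3}] in row 2, 2 fits only at r2c5. So r2c5=2.
Step 10. [r6c1∈{2}] r6c1 is down to just 2, so r6c1=2.
Step 11. [r1c5∈{6}] r1c5 is down to just 6 ⇒ r1c5=6.
Step 12. [r7c9∈{7}] nothing but 7 survives at r7c9 ⇒ r7c9=7.
Step 13. [r3c7∈{3,7}] row 3 places 7 nowhere but r3c7 ⇒ r3c7=7.
Step 14. [r1c9∈{8}] r1c9 is down to just 8. So r1c9=8.
Step 15. [r7c4∈{9}] r7c4 has the single candidate 9, so r7c4=9.
Step 16. [r7c6∈{4}] r7c6's peers cover all but 4, so r7c6=4.
Step 17. [r4c2∈{3}] r4c2 has the single candidate 3, so r4c2=3.
Step 18. [r7c8∈{1}] r7c8 is down to just 1 ⇒ r7c8=1.
Step 19. [r8c3∈{9}] r8c3 is down to just 9 ⇒ r8c3=9.
Step 20. [r3c6∈{1}] r3c6 has the single candidate 1. So r3c6=1.
Step 21. [r7c2∈{2}] only 2 remains possible at r7c2 ⇒ r7c2=2.
Step 22. [r4c5∈{9}] r4c5's peers cover all but 9, so r4c5=9.
Step 23. [r9c8∈{3}] r9c8 is down to just 3, so r9c8=3.
Step 24. [r1c8∈{5}] r1c8's peers cover all but 5, so r1c8=5.
Step 25. [r7c1∈{5}] r7c1 has the single candidate 5, so r7c1=5.
Step 26. [r3c4∈{8}] nothing but 8 survives at r3c4. So r3c4=8.
Step 27. [r2c7∈{3}] nothing but 3 survives at r2c7. So r2c7=3.
Step 28. [r4c6∈{6}] r4c6 has the single candidate 6. So r4c6=6.
Step 29. [r8c8∈{8}] only 8 remains possible at r8c8. So r8c8=8.
Step 30. [r3c2∈{6}] r3c2's peers cover all but 6 ⇒ r3c2=6.
Step 31. [r4c8∈{7}] r4c8 has the single candidate 7 ⇒ r4c8=7.
Step 32. [r9c1∈{4}] r9c1 has the single candidate 4, so r9c1=4.
Step 33. [r6c9∈{6}] only 6 remains possible at r6c9 ⇒ r6c9=6.
Step 34. [r5c3∈{7}] r5c3 has the single candidate 7 ⇒ r5c3=7.
Step 35. [r3c5∈{3}] nothing but 3 survives at r3c5. So r3c5=3.
Step 36. [r4c1∈{8}] nothing but 8 survives at r4c1. So r4c1=8.
Step 37. [r5c7∈{4}] r5c7's peers cover all but 4. So r5c7=4.
Step 38. [r2c1∈{1}] only 1 remains possible at r2c1 ⇒ r2c1=1.
Step 39. [r4c4∈{2}] r4c4's peers cover all but 2. So r4c4=2.
Step 40. [r5c4∈{5}] only 5 remains possible at r5c4. So r5c4=5.
Step 41. [r3c9∈{2}] only 2 remains possible at r3c9, so r3c9=2.
Step 42. [r3c3∈{5}] nothing but 5 survives at r3c3, so r3c3=5.

Answer: 3 4 2 7 6 9 1 5 8 / 1 7 8 4 2 5 3 6 9 / 9 6 5 8 3 1 7 4 2 / 8 3 4 2 9 6 5 7 1 / 6 9 7 5 1 8 4 2 3 / 2 5 1 3 4 7 8 9 6 / 5 2 3 9 8 4 6 1 7 / 7 1 9 6 5 3 2 8 4 / 4 8 6 1 7 2 9 3 5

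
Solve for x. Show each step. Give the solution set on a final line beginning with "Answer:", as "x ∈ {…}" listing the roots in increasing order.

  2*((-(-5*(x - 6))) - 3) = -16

Step 1. [2*((-(-5*(x - 6))) - 3) = -16] divide by the outer 2 ⇒ div: (-(-5*(x - 6))) - 3 = -8.
Step 2. [(-(-5*(x - 6))) - 3 = -8] the outer -3 inverts by adding 3, so sub: -(-5*(x - 6)) = -5.
Step 3. [-(-5*(x - 6)) = -5] LHS negated; negate both sides, so neg: -5*(x - 6) = 5.
Step 4. [-5*(x - 6) = 5] leading coefficient -5: divide by -5. So div: x - 6 = -1.
Step 5. [x - 6 = -1] -6 is outermost — add 6 both sides, so sub: x = 5.

Answer: x ∈ {5}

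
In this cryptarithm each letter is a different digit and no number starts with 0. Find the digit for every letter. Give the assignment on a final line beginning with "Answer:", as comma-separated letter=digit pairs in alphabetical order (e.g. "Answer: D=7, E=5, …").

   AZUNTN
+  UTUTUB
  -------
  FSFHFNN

Step 1. [F] the sum has 7 digits but both addends have 6; that extra leading digit F is the final carry, namely 1 ⇒ F=1.
Step 2. [col 1: N + B ≡ N (mod 10)] column 1: given nothing yet, carry-in 0, and digits 1 already taken and all letters distinct, N+B≡N (mod 10) forces B=0, so B=0.
Step 3. [col 1: N + B ≡ N (mod 10)] several values work for N in column 1 (N + B ≡ N (mod 10), carry-in 0); try N=9, so N=9.
Step 4. [col 2: T + U ≡ N (mod 10)] no forcing yet in column 2 (carry-in 0); U=7 is free and consistent — try it. So U=7.
Step 5. [col 2: T + U ≡ N (mod 10)] column 2 reads T+U+carry(0)=N with U=7, N=9; with digits 0,1,7,9 already taken and all letters distinct, the only value for T is 2. So T=2.
Step 6. [col 4: U + U ≡ H (mod 10)] column 4 reads U+U+carry(1)=H with U=7; with digits 0,1,2,7,9 already taken and all letters distinct, the only value for H is 5 ⇒ H=5.
Step 7. [col 5: Z + T ≡ F (mod 10)] in column 5 we have Z+T≡F with carry-in 1; given T=2, F=1 and digits 0,1,2,5,7,9 already taken and all letters distinct, that pins Z to 8. So Z=8.
Step 8. [col 6: A + U ≡ S (mod 10)] column 6 reads A+U+carry(1)=S with U=7; with digits 0,1,2,5,7,8,9 already taken and all letters distinct, the only value for A is 6, so A=6.
Step 9. [col 6: A + U ≡ S (mod 10)] column 6: given A=6, U=7, carry-in 1, and digits 0,1,2,5,6,7,8,9 already taken and all letters distinct, A+U≡S (mod 10) forces S=4 ⇒ S=4.

Answer: A=6, B=0, F=1, H=5, N=9, S=4, T=2, U=7, Z=8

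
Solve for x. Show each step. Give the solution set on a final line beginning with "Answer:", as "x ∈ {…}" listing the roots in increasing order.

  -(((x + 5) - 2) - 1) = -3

Step 1. [-(((x + 5) - 2) - 1) = -3] flip signs both sides. So neg: ((x + 5) - 2) - 1 = 3.
Step 2. [((x + 5) - 2) - 1 = 3] -1 is outermost — add 1 both sides. So sub: (x + 5) - 2 = 4.
Step 3. [(x + 5) - 2 = 4] the outer -2 inverts by adding 2. So sub: x + 5 = 6.
Step 4. [x + 5 = 6] the outer +5 inverts by subtracting 5 ⇒ sub: x = 1.

Answer: x ∈ {1}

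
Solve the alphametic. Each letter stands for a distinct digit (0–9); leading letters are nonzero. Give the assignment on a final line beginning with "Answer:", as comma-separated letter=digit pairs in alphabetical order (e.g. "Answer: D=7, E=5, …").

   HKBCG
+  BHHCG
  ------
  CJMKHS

Step 1. [C] C is the leading digit of a 6-digit sum of two 5-digit numbers; the final carry is exactly 1. So C=1.
Step 2. [col 1: G + G ≡ S (mod 10)] column 1 (G + G ≡ S (mod 10), carry-in 0) doesn't pin G yet; pick G=7 and continue ⇒ G=7.
Step 3. [col 1: G + G ≡ S (mod 10)] column 1 reads G+G+carry(0)=S with G=7; with digits 1,7 already taken and all letters distinct, the only value for S is 4. So S=4.
Step 4. [col 2: C + C ≡ H (mod 10)] column 2 reads C+C+carry(1)=H with C=1; with digits 1,4,7 already taken and all letters distinct, the only value for H is 3. So H=3.
Step 5. [col 3: B + H ≡ K (mod 10)] no forcing yet in column 3 (carry-in 0); K=9 is free and consistent — try it. So K=9.
Step 6. [col 3: B + H ≡ K (mod 10)] column 3: given H=3, K=9, carry-in 0, and digits 1,3,4,7,9 already taken and all letters distinct, B+H≡K (mod 10) forces B=6, so B=6.
Step 7. [col 4: K + H ≡ M (mod 10)] column 4 reads K+H+carry(0)=M with K=9, H=3; with digits 1,3,4,6,7,9 already taken and all letters distinct, the only value for M is 2 ⇒ M=2.
Step 8. [col 5: H + B ≡ J (mod 10)] column 5 reads H+B+carry(1)=J with H=3, B=6; with digits 1,2,3,4,6,7,9 already taken and all letters distinct, the only value for J is 0. So J=0.

Answer: B=6, C=1, G=7, H=3, J=0, K=9, M=2, S=4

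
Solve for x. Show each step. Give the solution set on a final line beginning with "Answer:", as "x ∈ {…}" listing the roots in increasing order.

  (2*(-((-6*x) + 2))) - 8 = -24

Step 1. [(2*(-((-6*x) + 2))) - 8 = -24] 2 divides every term; factor it out. So factor: (-((-6*x) + 2)) - 4 = -12.
Step 2. [(-((-6*x) + 2)) - 4 = -12] 4 comes off first (add 4). So sub: -((-6*x) + 2) = -8.
Step 3. [-((-6*x) + 2) = -8] LHS negated; negate both sides. So neg: (-6*x) + 2 = 8.
Step 4. [(-6*x) + 2 = 8] subtract 2: x sits inside (… + 2), so sub: -6*x = 6.
Step 5. [-6*x = 6] leading coefficient -6: divide by -6 ⇒ div: x = -1.

Answer: x ∈ {-1}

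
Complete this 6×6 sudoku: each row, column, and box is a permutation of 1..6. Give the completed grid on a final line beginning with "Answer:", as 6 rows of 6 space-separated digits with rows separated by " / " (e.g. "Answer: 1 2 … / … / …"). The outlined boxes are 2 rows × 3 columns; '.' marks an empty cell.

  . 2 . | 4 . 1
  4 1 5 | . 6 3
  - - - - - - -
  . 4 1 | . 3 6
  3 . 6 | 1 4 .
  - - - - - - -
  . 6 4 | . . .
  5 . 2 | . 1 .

Step 1. [r5c5∈{2,5}] 2 has one home in col 5: r5c5. So r5c5=2.
Step 2. [r3c4∈{2,5}] across row 3, 5 lands solely at r3c4 ⇒ r3c4=5.
Step 3. [r6c2∈{3}] only 3 remains possible at r6c2 ⇒ r6c2=3.
Step 4. [r6c4∈{6}] r6c4 has the single candidate 6. So r6c4=6.
Step 5. [r5c1∈{1}] only 1 remains possible at r5c1, so r5c1=1.
Step 6. [r5c6∈{5}] r5c6 is down to just 5. So r5c6=5.
Step 7. [r1c3∈{3}] r1c3's peers cover all but 3 ⇒ r1c3=3.
Step 8. [r3c1∈{2}] nothing but 2 survives at r3c1, so r3c1=2.
Step 9. [r4c6∈{2}] r4c6 has the single candidate 2 ⇒ r4c6=2.
Step 10. [r1c5∈{5}] r1c5 is down to just 5 ⇒ r1c5=5.
Step 11. [r6c6∈{4}] r6c6 has the single candidate 4. So r6c6=4.
Step 12. [r1c1∈{6}] r1c1 has the single candidate 6, so r1c1=6.
Step 13. [r2c4∈{2}] only 2 remains possible at r2c4. So r2c4=2.
Step 14. [r5c4∈{3}] r5c4 has the single candidate 3 ⇒ r5c4=3.
Step 15. [r4c2∈{5}] r4c2 is down to just 5 ⇒ r4c2=5.

Answer: 6 2 3 4 5 1 / 4 1 5 2 6 3 / 2 4 1 5 3 6 / 3 5 6 1 4 2 / 1 6 4 3 2 5 / 5 3 2 6 1 4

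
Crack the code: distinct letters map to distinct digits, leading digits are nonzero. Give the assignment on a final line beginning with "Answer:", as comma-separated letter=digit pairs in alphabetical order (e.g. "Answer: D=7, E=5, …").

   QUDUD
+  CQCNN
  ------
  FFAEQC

Step 1. [F] the sum has 6 digits but both addends have 5; that extra leading digit F is the final carry, namely 1. So F=1.
Step 2. [col 1: D + N ≡ C (mod 10)] several values work for N in column 1 (D + N ≡ C (mod 10), carry-in 0); try N=2, so N=2.
Step 3. [col 1: D + N ≡ C (mod 10)] D=4 is one option consistent with column 1 (D + N ≡ C (mod 10), carry-in 0) — take it, so D=4.
Step 4. [col 1: D + N ≡ C (mod 10)] from column 1 (D=4, N=2, carry-in 0, digits 1,2,4 already taken and all letters distinct): C must equal 6. So C=6.
Step 5. [col 2: U + N ≡ Q (mod 10)] U=3 is one option consistent with column 2 (U + N ≡ Q (mod 10), carry-in 0) — take it, so U=3.
Step 6. [col 2: U + N ≡ Q (mod 10)] column 2: given U=3, N=2, carry-in 0, and digits 1,2,3,4,6 already taken and all letters distinct, U+N≡Q (mod 10) forces Q=5. So Q=5.
Step 7. [col 3: D + C ≡ E (mod 10)] from column 3 (D=4, C=6, carry-in 0, digits 1,2,3,4,5,6 already taken and all letters distinct): E must equal 0. So E=0.
Step 8. [col 4: U + Q ≡ A (mod 10)] column 4 reads U+Q+carry(1)=A with U=3, Q=5; with digits 0,1,2,3,4,5,6 already taken and all letters distinct, the only value for A is 9 ⇒ A=9.

Answer: A=9, C=6, D=4, E=0, F=1, N=2, Q=5, U=3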